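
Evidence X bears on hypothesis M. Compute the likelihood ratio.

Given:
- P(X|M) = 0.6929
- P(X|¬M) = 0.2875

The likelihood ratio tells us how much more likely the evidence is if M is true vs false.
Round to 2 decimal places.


Likelihood Ratio (LR) = P(X|M) / P(X|¬M)

LR = 0.6929 / 0.2875
   = 2.41

The evidence is 2.41 times more likely if M is true than if M is false.
LR > 1, so observing X raises the odds in favor of M.


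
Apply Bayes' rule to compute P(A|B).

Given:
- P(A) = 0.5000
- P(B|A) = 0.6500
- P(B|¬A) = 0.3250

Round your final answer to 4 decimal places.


Bayes' theorem: P(A|B) = P(B|A) × P(A) / P(B)

Step 1: Calculate P(B) using law of total probability
P(B) = P(B|A)P(A) + P(B|¬A)P(¬A)
     = 0.6500 × 0.5000 + 0.3250 × 0.5000
     = 0.32500000 + 0.16250000
     = 0.48750000

Step 2: Apply Bayes' theorem
P(A|B) = P(B|A) × P(A) / P(B)
       = 0.32500000 / 0.48750000
       = 0.6667


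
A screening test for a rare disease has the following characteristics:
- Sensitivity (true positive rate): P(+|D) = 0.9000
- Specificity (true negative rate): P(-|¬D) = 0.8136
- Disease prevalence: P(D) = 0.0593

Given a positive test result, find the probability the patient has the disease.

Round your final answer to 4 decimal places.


Let D = has disease, + = positive test

Given:
- P(D) = 0.0593 (prevalence)
- P(+|D) = 0.9000 (sensitivity)
- P(-|¬D) = 0.8136 (specificity)
- P(+|¬D) = 0.1864 (false positive rate = 1 - specificity)

Step 1: Find P(+)
P(+) = P(+|D)P(D) + P(+|¬D)P(¬D)
     = 0.9000 × 0.0593 + 0.1864 × 0.9407
     = 0.05337000 + 0.17534648
     = 0.22871648

Step 2: Apply Bayes' theorem for P(D|+)
P(D|+) = P(+|D)P(D) / P(+)
       = 0.05337000 / 0.22871648
       = 0.2333


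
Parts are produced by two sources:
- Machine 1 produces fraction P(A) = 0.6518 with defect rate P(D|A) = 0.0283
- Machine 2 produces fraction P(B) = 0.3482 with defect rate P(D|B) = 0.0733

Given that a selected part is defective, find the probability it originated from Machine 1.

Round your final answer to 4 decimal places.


Let A = from Machine 1, D = defective

Given:
- P(A) = 0.6518, P(B) = 0.3482
- P(D|A) = 0.0283, P(D|B) = 0.0733

Step 1: Find P(D)
P(D) = P(D|A)P(A) + P(D|B)P(B)
     = 0.0283 × 0.6518 + 0.0733 × 0.3482
     = 0.01844594 + 0.02552306
     = 0.04396900

Step 2: Apply Bayes' theorem
P(A|D) = P(D|A)P(A) / P(D)
       = 0.01844594 / 0.04396900
       = 0.4195


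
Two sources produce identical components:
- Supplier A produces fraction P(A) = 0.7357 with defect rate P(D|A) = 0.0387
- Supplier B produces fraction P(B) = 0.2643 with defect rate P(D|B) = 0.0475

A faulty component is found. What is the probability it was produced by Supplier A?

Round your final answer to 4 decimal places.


Let A = from Supplier A, D = faulty

Given:
- P(A) = 0.7357, P(B) = 0.2643
- P(D|A) = 0.0387, P(D|B) = 0.0475

Step 1: Find P(D)
P(D) = P(D|A)P(A) + P(D|B)P(B)
     = 0.0387 × 0.7357 + 0.0475 × 0.2643
     = 0.02847159 + 0.01255425
     = 0.04102584

Step 2: Apply Bayes' theorem
P(A|D) = P(D|A)P(A) / P(D)
       = 0.02847159 / 0.04102584
       = 0.6940


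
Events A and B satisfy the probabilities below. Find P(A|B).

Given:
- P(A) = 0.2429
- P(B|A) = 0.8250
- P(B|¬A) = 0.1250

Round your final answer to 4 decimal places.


Bayes' theorem: P(A|B) = P(B|A) × P(A) / P(B)

Step 1: Calculate P(B) using law of total probability
P(B) = P(B|A)P(A) + P(B|¬A)P(¬A)
     = 0.8250 × 0.2429 + 0.1250 × 0.7571
     = 0.20039250 + 0.09463750
     = 0.29503000

Step 2: Apply Bayes' theorem
P(A|B) = P(B|A) × P(A) / P(B)
       = 0.20039250 / 0.29503000
       = 0.6792


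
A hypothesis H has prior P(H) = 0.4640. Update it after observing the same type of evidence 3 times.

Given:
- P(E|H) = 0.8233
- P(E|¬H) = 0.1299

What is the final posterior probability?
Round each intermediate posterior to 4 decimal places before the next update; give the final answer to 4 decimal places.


Sequential Bayesian updating:

Initial prior: P(H) = 0.4640

Update 1:
  P(E) = 0.8233 × 0.4640 + 0.1299 × 0.5360 = 0.38201120 + 0.06962640 = 0.45163760
  P(H|E) = 0.38201120 / 0.45163760 = 0.8458

Update 2:
  P(E) = 0.8233 × 0.8458 + 0.1299 × 0.1542 = 0.69634714 + 0.02003058 = 0.71637772
  P(H|E) = 0.69634714 / 0.71637772 = 0.9720

Update 3:
  P(E) = 0.8233 × 0.9720 + 0.1299 × 0.0280 = 0.80024760 + 0.00363720 = 0.80388480
  P(H|E) = 0.80024760 / 0.80388480 = 0.9955

Final posterior: 0.9955


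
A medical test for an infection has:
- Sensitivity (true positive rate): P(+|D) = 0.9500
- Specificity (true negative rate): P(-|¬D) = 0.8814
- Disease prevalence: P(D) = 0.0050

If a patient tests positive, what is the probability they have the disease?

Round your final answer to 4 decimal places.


Let D = has disease, + = positive test

Given:
- P(D) = 0.0050 (prevalence)
- P(+|D) = 0.9500 (sensitivity)
- P(-|¬D) = 0.8814 (specificity)
- P(+|¬D) = 0.1186 (false positive rate = 1 - specificity)

Step 1: Find P(+)
P(+) = P(+|D)P(D) + P(+|¬D)P(¬D)
     = 0.9500 × 0.0050 + 0.1186 × 0.9950
     = 0.00475000 + 0.11800700
     = 0.12275700

Step 2: Apply Bayes' theorem for P(D|+)
P(D|+) = P(+|D)P(D) / P(+)
       = 0.00475000 / 0.12275700
       = 0.0387


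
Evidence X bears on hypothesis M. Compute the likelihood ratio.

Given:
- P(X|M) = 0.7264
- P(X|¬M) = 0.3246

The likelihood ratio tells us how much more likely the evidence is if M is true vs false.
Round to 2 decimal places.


Likelihood Ratio (LR) = P(X|M) / P(X|¬M)

LR = 0.7264 / 0.3246
   = 2.24

The evidence is 2.24 times more likely if M is true than if M is false.
Since LR > 1, the evidence supports M over ¬M.


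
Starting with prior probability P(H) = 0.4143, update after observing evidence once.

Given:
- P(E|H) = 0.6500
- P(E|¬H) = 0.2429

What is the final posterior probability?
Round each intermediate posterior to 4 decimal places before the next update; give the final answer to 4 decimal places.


Sequential Bayesian updating:

Initial prior: P(H) = 0.4143

Update 1:
  P(E) = 0.6500 × 0.4143 + 0.2429 × 0.5857 = 0.26929500 + 0.14226653 = 0.41156153
  P(H|E) = 0.26929500 / 0.41156153 = 0.6543

Final posterior: 0.6543


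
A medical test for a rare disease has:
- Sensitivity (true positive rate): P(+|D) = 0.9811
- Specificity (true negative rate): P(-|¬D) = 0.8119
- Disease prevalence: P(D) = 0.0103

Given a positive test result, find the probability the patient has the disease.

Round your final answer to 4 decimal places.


Let D = has disease, + = positive test

Given:
- P(D) = 0.0103 (prevalence)
- P(+|D) = 0.9811 (sensitivity)
- P(-|¬D) = 0.8119 (specificity)
- P(+|¬D) = 0.1881 (false positive rate = 1 - specificity)

Step 1: Find P(+)
P(+) = P(+|D)P(D) + P(+|¬D)P(¬D)
     = 0.9811 × 0.0103 + 0.1881 × 0.9897
     = 0.01010533 + 0.18616257
     = 0.19626790

Step 2: Apply Bayes' theorem for P(D|+)
P(D|+) = P(+|D)P(D) / P(+)
       = 0.01010533 / 0.19626790
       = 0.0515


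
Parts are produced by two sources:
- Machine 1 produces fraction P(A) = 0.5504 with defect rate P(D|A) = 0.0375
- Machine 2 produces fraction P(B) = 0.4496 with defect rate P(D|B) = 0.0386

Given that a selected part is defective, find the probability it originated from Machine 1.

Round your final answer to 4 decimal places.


Let A = from Machine 1, D = defective

Given:
- P(A) = 0.5504, P(B) = 0.4496
- P(D|A) = 0.0375, P(D|B) = 0.0386

Step 1: Find P(D)
P(D) = P(D|A)P(A) + P(D|B)P(B)
     = 0.0375 × 0.5504 + 0.0386 × 0.4496
     = 0.02064000 + 0.01735456
     = 0.03799456

Step 2: Apply Bayes' theorem
P(A|D) = P(D|A)P(A) / P(D)
       = 0.02064000 / 0.03799456
       = 0.5432


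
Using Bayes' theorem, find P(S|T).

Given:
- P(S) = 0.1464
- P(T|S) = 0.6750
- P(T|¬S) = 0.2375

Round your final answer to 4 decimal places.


Bayes' theorem: P(S|T) = P(T|S) × P(S) / P(T)

Step 1: Calculate P(T) using law of total probability
P(T) = P(T|S)P(S) + P(T|¬S)P(¬S)
     = 0.6750 × 0.1464 + 0.2375 × 0.8536
     = 0.09882000 + 0.20273000
     = 0.30155000

Step 2: Apply Bayes' theorem
P(S|T) = P(T|S) × P(S) / P(T)
       = 0.09882000 / 0.30155000
       = 0.3277


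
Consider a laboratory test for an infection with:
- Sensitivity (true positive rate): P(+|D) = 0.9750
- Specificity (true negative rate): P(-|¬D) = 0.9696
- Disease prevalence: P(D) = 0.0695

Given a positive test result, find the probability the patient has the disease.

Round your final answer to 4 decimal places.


Let D = has disease, + = positive test

Given:
- P(D) = 0.0695 (prevalence)
- P(+|D) = 0.9750 (sensitivity)
- P(-|¬D) = 0.9696 (specificity)
- P(+|¬D) = 0.0304 (false positive rate = 1 - specificity)

Step 1: Find P(+)
P(+) = P(+|D)P(D) + P(+|¬D)P(¬D)
     = 0.9750 × 0.0695 + 0.0304 × 0.9305
     = 0.06776250 + 0.02828720
     = 0.09604970

Step 2: Apply Bayes' theorem for P(D|+)
P(D|+) = P(+|D)P(D) / P(+)
       = 0.06776250 / 0.09604970
       = 0.7055


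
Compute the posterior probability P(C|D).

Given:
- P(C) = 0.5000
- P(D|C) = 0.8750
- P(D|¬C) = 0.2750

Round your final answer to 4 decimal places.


Bayes' theorem: P(C|D) = P(D|C) × P(C) / P(D)

Step 1: Calculate P(D) using law of total probability
P(D) = P(D|C)P(C) + P(D|¬C)P(¬C)
     = 0.8750 × 0.5000 + 0.2750 × 0.5000
     = 0.43750000 + 0.13750000
     = 0.57500000

Step 2: Apply Bayes' theorem
P(C|D) = P(D|C) × P(C) / P(D)
       = 0.43750000 / 0.57500000
       = 0.7609


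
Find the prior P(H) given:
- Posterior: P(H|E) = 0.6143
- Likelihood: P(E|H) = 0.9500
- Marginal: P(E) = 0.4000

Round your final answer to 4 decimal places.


From Bayes' theorem: P(H|E) = P(E|H) × P(H) / P(E)

Rearranging for P(H):
P(H) = P(H|E) × P(E) / P(E|H)
     = 0.6143 × 0.4000 / 0.9500
     = 0.24572000 / 0.9500
     = 0.2587


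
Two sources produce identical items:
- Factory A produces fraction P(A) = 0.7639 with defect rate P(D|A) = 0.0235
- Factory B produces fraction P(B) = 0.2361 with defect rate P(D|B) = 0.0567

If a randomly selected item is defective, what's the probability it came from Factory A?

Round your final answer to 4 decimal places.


Let A = from Factory A, D = defective

Given:
- P(A) = 0.7639, P(B) = 0.2361
- P(D|A) = 0.0235, P(D|B) = 0.0567

Step 1: Find P(D)
P(D) = P(D|A)P(A) + P(D|B)P(B)
     = 0.0235 × 0.7639 + 0.0567 × 0.2361
     = 0.01795165 + 0.01338687
     = 0.03133852

Step 2: Apply Bayes' theorem
P(A|D) = P(D|A)P(A) / P(D)
       = 0.01795165 / 0.03133852
       = 0.5728


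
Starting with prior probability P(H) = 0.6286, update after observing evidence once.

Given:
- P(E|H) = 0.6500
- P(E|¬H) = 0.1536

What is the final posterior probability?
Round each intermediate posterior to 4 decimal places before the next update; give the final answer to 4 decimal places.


Sequential Bayesian updating:

Initial prior: P(H) = 0.6286

Update 1:
  P(E) = 0.6500 × 0.6286 + 0.1536 × 0.3714 = 0.40859000 + 0.05704704 = 0.46563704
  P(H|E) = 0.40859000 / 0.46563704 = 0.8775

Final posterior: 0.8775


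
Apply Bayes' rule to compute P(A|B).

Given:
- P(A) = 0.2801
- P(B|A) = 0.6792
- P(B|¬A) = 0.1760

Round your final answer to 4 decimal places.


Bayes' theorem: P(A|B) = P(B|A) × P(A) / P(B)

Step 1: Calculate P(B) using law of total probability
P(B) = P(B|A)P(A) + P(B|¬A)P(¬A)
     = 0.6792 × 0.2801 + 0.1760 × 0.7199
     = 0.19024392 + 0.12670240
     = 0.31694632

Step 2: Apply Bayes' theorem
P(A|B) = P(B|A) × P(A) / P(B)
       = 0.19024392 / 0.31694632
       = 0.6002


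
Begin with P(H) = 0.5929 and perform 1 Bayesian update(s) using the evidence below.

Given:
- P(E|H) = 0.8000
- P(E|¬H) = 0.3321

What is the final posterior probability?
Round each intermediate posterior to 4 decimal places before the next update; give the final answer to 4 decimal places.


Sequential Bayesian updating:

Initial prior: P(H) = 0.5929

Update 1:
  P(E) = 0.8000 × 0.5929 + 0.3321 × 0.4071 = 0.47432000 + 0.13519791 = 0.60951791
  P(H|E) = 0.47432000 / 0.60951791 = 0.7782

Final posterior: 0.7782


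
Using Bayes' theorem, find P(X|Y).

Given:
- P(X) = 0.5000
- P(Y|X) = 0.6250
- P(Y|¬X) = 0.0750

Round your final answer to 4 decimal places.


Bayes' theorem: P(X|Y) = P(Y|X) × P(X) / P(Y)

Step 1: Calculate P(Y) using law of total probability
P(Y) = P(Y|X)P(X) + P(Y|¬X)P(¬X)
     = 0.6250 × 0.5000 + 0.0750 × 0.5000
     = 0.31250000 + 0.03750000
     = 0.35000000

Step 2: Apply Bayes' theorem
P(X|Y) = P(Y|X) × P(X) / P(Y)
       = 0.31250000 / 0.35000000
       = 0.8929


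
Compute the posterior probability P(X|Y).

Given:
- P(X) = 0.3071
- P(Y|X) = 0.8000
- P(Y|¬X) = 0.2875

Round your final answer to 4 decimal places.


Bayes' theorem: P(X|Y) = P(Y|X) × P(X) / P(Y)

Step 1: Calculate P(Y) using law of total probability
P(Y) = P(Y|X)P(X) + P(Y|¬X)P(¬X)
     = 0.8000 × 0.3071 + 0.2875 × 0.6929
     = 0.24568000 + 0.19920875
     = 0.44488875

Step 2: Apply Bayes' theorem
P(X|Y) = P(Y|X) × P(X) / P(Y)
       = 0.24568000 / 0.44488875
       = 0.5522


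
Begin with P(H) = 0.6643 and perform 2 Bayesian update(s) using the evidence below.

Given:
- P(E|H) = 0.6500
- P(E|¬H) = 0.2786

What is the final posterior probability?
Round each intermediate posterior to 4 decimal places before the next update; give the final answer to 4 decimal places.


Sequential Bayesian updating:

Initial prior: P(H) = 0.6643

Update 1:
  P(E) = 0.6500 × 0.6643 + 0.2786 × 0.3357 = 0.43179500 + 0.09352602 = 0.52532102
  P(H|E) = 0.43179500 / 0.52532102 = 0.8220

Update 2:
  P(E) = 0.6500 × 0.8220 + 0.2786 × 0.1780 = 0.53430000 + 0.04959080 = 0.58389080
  P(H|E) = 0.53430000 / 0.58389080 = 0.9151

Final posterior: 0.9151


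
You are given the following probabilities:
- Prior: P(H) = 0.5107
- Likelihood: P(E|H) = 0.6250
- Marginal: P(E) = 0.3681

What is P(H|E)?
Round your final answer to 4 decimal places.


Using Bayes' theorem:

P(H|E) = P(E|H) × P(H) / P(E)
       = 0.6250 × 0.5107 / 0.3681
       = 0.31918750 / 0.3681
       = 0.8671

The evidence strengthens our belief in H.
Prior: 0.5107 → Posterior: 0.8671


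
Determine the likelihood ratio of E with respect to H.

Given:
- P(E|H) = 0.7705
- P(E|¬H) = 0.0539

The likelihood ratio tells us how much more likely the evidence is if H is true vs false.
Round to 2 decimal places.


Likelihood Ratio (LR) = P(E|H) / P(E|¬H)

LR = 0.7705 / 0.0539
   = 14.29

The evidence is 14.29 times more likely if H is true than if H is false.
Since LR > 1, the evidence supports H over ¬H.


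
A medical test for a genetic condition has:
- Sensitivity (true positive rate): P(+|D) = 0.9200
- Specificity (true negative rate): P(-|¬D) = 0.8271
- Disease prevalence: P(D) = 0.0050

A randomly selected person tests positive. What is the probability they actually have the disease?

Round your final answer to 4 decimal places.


Let D = has disease, + = positive test

Given:
- P(D) = 0.0050 (prevalence)
- P(+|D) = 0.9200 (sensitivity)
- P(-|¬D) = 0.8271 (specificity)
- P(+|¬D) = 0.1729 (false positive rate = 1 - specificity)

Step 1: Find P(+)
P(+) = P(+|D)P(D) + P(+|¬D)P(¬D)
     = 0.9200 × 0.0050 + 0.1729 × 0.9950
     = 0.00460000 + 0.17203550
     = 0.17663550

Step 2: Apply Bayes' theorem for P(D|+)
P(D|+) = P(+|D)P(D) / P(+)
       = 0.00460000 / 0.17663550
       = 0.0260


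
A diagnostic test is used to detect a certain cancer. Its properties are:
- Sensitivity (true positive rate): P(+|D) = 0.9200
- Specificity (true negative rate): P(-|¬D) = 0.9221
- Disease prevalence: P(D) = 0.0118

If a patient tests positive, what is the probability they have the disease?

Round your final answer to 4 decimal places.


Let D = has disease, + = positive test

Given:
- P(D) = 0.0118 (prevalence)
- P(+|D) = 0.9200 (sensitivity)
- P(-|¬D) = 0.9221 (specificity)
- P(+|¬D) = 0.0779 (false positive rate = 1 - specificity)

Step 1: Find P(+)
P(+) = P(+|D)P(D) + P(+|¬D)P(¬D)
     = 0.9200 × 0.0118 + 0.0779 × 0.9882
     = 0.01085600 + 0.07698078
     = 0.08783678

Step 2: Apply Bayes' theorem for P(D|+)
P(D|+) = P(+|D)P(D) / P(+)
       = 0.01085600 / 0.08783678
       = 0.1236


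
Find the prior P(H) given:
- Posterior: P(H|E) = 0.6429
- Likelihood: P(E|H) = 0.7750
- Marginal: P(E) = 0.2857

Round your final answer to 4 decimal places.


From Bayes' theorem: P(H|E) = P(E|H) × P(H) / P(E)

Rearranging for P(H):
P(H) = P(H|E) × P(E) / P(E|H)
     = 0.6429 × 0.2857 / 0.7750
     = 0.18367653 / 0.7750
     = 0.2370


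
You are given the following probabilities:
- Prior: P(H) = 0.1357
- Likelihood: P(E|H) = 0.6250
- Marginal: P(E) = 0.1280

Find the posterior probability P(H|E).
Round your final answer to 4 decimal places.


Using Bayes' theorem:

P(H|E) = P(E|H) × P(H) / P(E)
       = 0.6250 × 0.1357 / 0.1280
       = 0.08481250 / 0.1280
       = 0.6626

The evidence strengthens our belief in H.
Prior: 0.1357 → Posterior: 0.6626


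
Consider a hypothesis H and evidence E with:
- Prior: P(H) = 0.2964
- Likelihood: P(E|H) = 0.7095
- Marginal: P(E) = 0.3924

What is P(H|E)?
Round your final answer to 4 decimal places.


Using Bayes' theorem:

P(H|E) = P(E|H) × P(H) / P(E)
       = 0.7095 × 0.2964 / 0.3924
       = 0.21029580 / 0.3924
       = 0.5359

The evidence strengthens our belief in H.
Prior: 0.2964 → Posterior: 0.5359


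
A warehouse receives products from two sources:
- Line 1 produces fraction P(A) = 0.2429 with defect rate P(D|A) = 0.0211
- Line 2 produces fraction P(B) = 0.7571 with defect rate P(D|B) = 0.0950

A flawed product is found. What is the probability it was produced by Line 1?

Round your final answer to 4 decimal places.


Let A = from Line 1, D = flawed

Given:
- P(A) = 0.2429, P(B) = 0.7571
- P(D|A) = 0.0211, P(D|B) = 0.0950

Step 1: Find P(D)
P(D) = P(D|A)P(A) + P(D|B)P(B)
     = 0.0211 × 0.2429 + 0.0950 × 0.7571
     = 0.00512519 + 0.07192450
     = 0.07704969

Step 2: Apply Bayes' theorem
P(A|D) = P(D|A)P(A) / P(D)
       = 0.00512519 / 0.07704969
       = 0.0665


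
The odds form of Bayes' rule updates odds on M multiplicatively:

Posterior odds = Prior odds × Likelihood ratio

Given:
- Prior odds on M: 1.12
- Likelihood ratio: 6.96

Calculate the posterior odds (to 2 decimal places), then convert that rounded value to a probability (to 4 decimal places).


Step 1: Calculate posterior odds
Posterior odds = Prior odds × LR
               = 1.12 × 6.96
               = 7.80

Step 2: Convert to probability
P(M|E) = Posterior odds / (1 + Posterior odds)
       = 7.80 / (1 + 7.80)
       = 7.80 / 8.80
       = 0.8864

The evidence increased P(M) from 0.5283 to 0.8864.


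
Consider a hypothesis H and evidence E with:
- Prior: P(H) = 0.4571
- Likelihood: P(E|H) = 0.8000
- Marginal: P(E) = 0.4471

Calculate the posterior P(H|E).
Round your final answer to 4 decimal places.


Using Bayes' theorem:

P(H|E) = P(E|H) × P(H) / P(E)
       = 0.8000 × 0.4571 / 0.4471
       = 0.36568000 / 0.4471
       = 0.8179

The evidence strengthens our belief in H.
Prior: 0.4571 → Posterior: 0.8179


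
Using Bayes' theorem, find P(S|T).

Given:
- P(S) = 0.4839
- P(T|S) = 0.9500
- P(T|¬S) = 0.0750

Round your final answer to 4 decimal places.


Bayes' theorem: P(S|T) = P(T|S) × P(S) / P(T)

Step 1: Calculate P(T) using law of total probability
P(T) = P(T|S)P(S) + P(T|¬S)P(¬S)
     = 0.9500 × 0.4839 + 0.0750 × 0.5161
     = 0.45970500 + 0.03870750
     = 0.49841250

Step 2: Apply Bayes' theorem
P(S|T) = P(T|S) × P(S) / P(T)
       = 0.45970500 / 0.49841250
       = 0.9223


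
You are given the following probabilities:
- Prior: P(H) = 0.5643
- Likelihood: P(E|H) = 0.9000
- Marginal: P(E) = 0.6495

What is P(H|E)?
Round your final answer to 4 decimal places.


Using Bayes' theorem:

P(H|E) = P(E|H) × P(H) / P(E)
       = 0.9000 × 0.5643 / 0.6495
       = 0.50787000 / 0.6495
       = 0.7819

The evidence strengthens our belief in H.
Prior: 0.5643 → Posterior: 0.7819


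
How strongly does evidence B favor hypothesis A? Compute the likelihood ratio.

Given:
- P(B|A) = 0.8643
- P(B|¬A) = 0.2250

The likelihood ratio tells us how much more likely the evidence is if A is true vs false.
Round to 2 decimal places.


Likelihood Ratio (LR) = P(B|A) / P(B|¬A)

LR = 0.8643 / 0.2250
   = 3.84

The evidence is 3.84 times more likely if A is true than if A is false.
Since LR > 1, the evidence supports A over ¬A.


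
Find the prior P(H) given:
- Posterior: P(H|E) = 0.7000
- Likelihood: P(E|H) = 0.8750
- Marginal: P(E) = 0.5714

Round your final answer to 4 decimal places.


From Bayes' theorem: P(H|E) = P(E|H) × P(H) / P(E)

Rearranging for P(H):
P(H) = P(H|E) × P(E) / P(E|H)
     = 0.7000 × 0.5714 / 0.8750
     = 0.39998000 / 0.8750
     = 0.4571


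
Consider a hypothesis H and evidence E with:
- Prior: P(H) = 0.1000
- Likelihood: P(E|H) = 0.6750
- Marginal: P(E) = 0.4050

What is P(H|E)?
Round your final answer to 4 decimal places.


Using Bayes' theorem:

P(H|E) = P(E|H) × P(H) / P(E)
       = 0.6750 × 0.1000 / 0.4050
       = 0.06750000 / 0.4050
       = 0.1667

The evidence strengthens our belief in H.
Prior: 0.1000 → Posterior: 0.1667


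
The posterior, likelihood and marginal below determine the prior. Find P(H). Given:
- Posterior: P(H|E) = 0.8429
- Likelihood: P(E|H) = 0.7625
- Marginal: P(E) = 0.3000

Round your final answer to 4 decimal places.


From Bayes' theorem: P(H|E) = P(E|H) × P(H) / P(E)

Rearranging for P(H):
P(H) = P(H|E) × P(E) / P(E|H)
     = 0.8429 × 0.3000 / 0.7625
     = 0.25287000 / 0.7625
     = 0.3316


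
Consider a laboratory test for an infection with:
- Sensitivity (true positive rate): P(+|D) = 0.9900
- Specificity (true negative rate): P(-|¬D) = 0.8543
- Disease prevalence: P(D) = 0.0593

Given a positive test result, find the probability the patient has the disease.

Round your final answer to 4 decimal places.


Let D = has disease, + = positive test

Given:
- P(D) = 0.0593 (prevalence)
- P(+|D) = 0.9900 (sensitivity)
- P(-|¬D) = 0.8543 (specificity)
- P(+|¬D) = 0.1457 (false positive rate = 1 - specificity)

Step 1: Find P(+)
P(+) = P(+|D)P(D) + P(+|¬D)P(¬D)
     = 0.9900 × 0.0593 + 0.1457 × 0.9407
     = 0.05870700 + 0.13705999
     = 0.19576699

Step 2: Apply Bayes' theorem for P(D|+)
P(D|+) = P(+|D)P(D) / P(+)
       = 0.05870700 / 0.19576699
       = 0.2999


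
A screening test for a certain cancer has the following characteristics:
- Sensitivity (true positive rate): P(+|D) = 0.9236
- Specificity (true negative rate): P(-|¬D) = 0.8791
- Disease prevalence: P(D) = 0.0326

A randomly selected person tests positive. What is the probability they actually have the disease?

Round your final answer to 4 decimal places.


Let D = has disease, + = positive test

Given:
- P(D) = 0.0326 (prevalence)
- P(+|D) = 0.9236 (sensitivity)
- P(-|¬D) = 0.8791 (specificity)
- P(+|¬D) = 0.1209 (false positive rate = 1 - specificity)

Step 1: Find P(+)
P(+) = P(+|D)P(D) + P(+|¬D)P(¬D)
     = 0.9236 × 0.0326 + 0.1209 × 0.9674
     = 0.03010936 + 0.11695866
     = 0.14706802

Step 2: Apply Bayes' theorem for P(D|+)
P(D|+) = P(+|D)P(D) / P(+)
       = 0.03010936 / 0.14706802
       = 0.2047


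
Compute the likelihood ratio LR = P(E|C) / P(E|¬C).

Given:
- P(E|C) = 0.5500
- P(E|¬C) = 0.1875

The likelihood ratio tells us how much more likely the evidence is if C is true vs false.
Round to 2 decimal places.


Likelihood Ratio (LR) = P(E|C) / P(E|¬C)

LR = 0.5500 / 0.1875
   = 2.93

The evidence is 2.93 times more likely if C is true than if C is false.
Because LR exceeds 1, E is evidence for C.


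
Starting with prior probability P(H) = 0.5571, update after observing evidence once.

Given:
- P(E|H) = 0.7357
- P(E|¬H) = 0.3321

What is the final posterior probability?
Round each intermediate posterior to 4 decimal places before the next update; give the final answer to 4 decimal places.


Sequential Bayesian updating:

Initial prior: P(H) = 0.5571

Update 1:
  P(E) = 0.7357 × 0.5571 + 0.3321 × 0.4429 = 0.40985847 + 0.14708709 = 0.55694556
  P(H|E) = 0.40985847 / 0.55694556 = 0.7359

Final posterior: 0.7359


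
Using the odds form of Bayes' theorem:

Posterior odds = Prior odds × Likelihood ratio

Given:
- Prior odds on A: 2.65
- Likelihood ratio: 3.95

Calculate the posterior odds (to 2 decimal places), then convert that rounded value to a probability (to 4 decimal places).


Step 1: Calculate posterior odds
Posterior odds = Prior odds × LR
               = 2.65 × 3.95
               = 10.47

Step 2: Convert to probability
P(A|E) = Posterior odds / (1 + Posterior odds)
       = 10.47 / (1 + 10.47)
       = 10.47 / 11.47
       = 0.9128

The evidence increased P(A) from 0.7260 to 0.9128.


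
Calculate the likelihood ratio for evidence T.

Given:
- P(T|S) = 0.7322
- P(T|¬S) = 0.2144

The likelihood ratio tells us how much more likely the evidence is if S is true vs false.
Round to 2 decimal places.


Likelihood Ratio (LR) = P(T|S) / P(T|¬S)

LR = 0.7322 / 0.2144
   = 3.42

The evidence is 3.42 times more likely if S is true than if S is false.
Since LR > 1, the evidence supports S over ¬S.


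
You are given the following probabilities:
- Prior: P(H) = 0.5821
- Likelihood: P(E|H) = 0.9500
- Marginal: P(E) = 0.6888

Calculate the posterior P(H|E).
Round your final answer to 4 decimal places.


Using Bayes' theorem:

P(H|E) = P(E|H) × P(H) / P(E)
       = 0.9500 × 0.5821 / 0.6888
       = 0.55299500 / 0.6888
       = 0.8028

The evidence strengthens our belief in H.
Prior: 0.5821 → Posterior: 0.8028


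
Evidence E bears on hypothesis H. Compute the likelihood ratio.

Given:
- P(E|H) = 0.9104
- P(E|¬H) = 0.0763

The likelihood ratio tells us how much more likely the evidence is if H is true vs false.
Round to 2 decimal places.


Likelihood Ratio (LR) = P(E|H) / P(E|¬H)

LR = 0.9104 / 0.0763
   = 11.93

The evidence is 11.93 times more likely if H is true than if H is false.
LR > 1, so observing E raises the odds in favor of H.


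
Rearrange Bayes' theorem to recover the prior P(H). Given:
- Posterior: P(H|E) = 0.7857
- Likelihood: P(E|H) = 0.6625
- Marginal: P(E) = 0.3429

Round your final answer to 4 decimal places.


From Bayes' theorem: P(H|E) = P(E|H) × P(H) / P(E)

Rearranging for P(H):
P(H) = P(H|E) × P(E) / P(E|H)
     = 0.7857 × 0.3429 / 0.6625
     = 0.26941653 / 0.6625
     = 0.4067


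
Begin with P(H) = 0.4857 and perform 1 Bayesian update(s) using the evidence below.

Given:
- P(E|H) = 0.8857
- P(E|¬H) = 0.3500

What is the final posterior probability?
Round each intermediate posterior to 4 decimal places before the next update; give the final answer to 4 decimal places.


Sequential Bayesian updating:

Initial prior: P(H) = 0.4857

Update 1:
  P(E) = 0.8857 × 0.4857 + 0.3500 × 0.5143 = 0.43018449 + 0.18000500 = 0.61018949
  P(H|E) = 0.43018449 / 0.61018949 = 0.7050

Final posterior: 0.7050


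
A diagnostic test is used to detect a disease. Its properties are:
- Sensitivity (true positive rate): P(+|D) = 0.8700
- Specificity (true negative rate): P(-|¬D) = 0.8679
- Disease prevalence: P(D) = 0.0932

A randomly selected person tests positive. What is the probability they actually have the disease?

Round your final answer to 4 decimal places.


Let D = has disease, + = positive test

Given:
- P(D) = 0.0932 (prevalence)
- P(+|D) = 0.8700 (sensitivity)
- P(-|¬D) = 0.8679 (specificity)
- P(+|¬D) = 0.1321 (false positive rate = 1 - specificity)

Step 1: Find P(+)
P(+) = P(+|D)P(D) + P(+|¬D)P(¬D)
     = 0.8700 × 0.0932 + 0.1321 × 0.9068
     = 0.08108400 + 0.11978828
     = 0.20087228

Step 2: Apply Bayes' theorem for P(D|+)
P(D|+) = P(+|D)P(D) / P(+)
       = 0.08108400 / 0.20087228
       = 0.4037


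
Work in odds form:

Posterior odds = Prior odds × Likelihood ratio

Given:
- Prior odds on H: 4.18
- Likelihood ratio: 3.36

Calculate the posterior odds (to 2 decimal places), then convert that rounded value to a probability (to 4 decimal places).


Step 1: Calculate posterior odds
Posterior odds = Prior odds × LR
               = 4.18 × 3.36
               = 14.04

Step 2: Convert to probability
P(H|E) = Posterior odds / (1 + Posterior odds)
       = 14.04 / (1 + 14.04)
       = 14.04 / 15.04
       = 0.9335

The evidence increased P(H) from 0.8069 to 0.9335.


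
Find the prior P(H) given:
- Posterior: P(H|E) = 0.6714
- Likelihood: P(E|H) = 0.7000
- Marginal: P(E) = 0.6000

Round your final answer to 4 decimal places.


From Bayes' theorem: P(H|E) = P(E|H) × P(H) / P(E)

Rearranging for P(H):
P(H) = P(H|E) × P(E) / P(E|H)
     = 0.6714 × 0.6000 / 0.7000
     = 0.40284000 / 0.7000
     = 0.5755


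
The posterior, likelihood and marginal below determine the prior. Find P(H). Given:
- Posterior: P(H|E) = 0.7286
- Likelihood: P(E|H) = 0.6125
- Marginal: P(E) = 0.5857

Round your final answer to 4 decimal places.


From Bayes' theorem: P(H|E) = P(E|H) × P(H) / P(E)

Rearranging for P(H):
P(H) = P(H|E) × P(E) / P(E|H)
     = 0.7286 × 0.5857 / 0.6125
     = 0.42674102 / 0.6125
     = 0.6967


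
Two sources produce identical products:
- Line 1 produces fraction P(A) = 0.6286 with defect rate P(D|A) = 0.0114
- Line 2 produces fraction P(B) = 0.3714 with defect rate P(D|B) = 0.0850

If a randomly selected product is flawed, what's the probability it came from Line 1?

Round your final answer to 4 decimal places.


Let A = from Line 1, D = flawed

Given:
- P(A) = 0.6286, P(B) = 0.3714
- P(D|A) = 0.0114, P(D|B) = 0.0850

Step 1: Find P(D)
P(D) = P(D|A)P(A) + P(D|B)P(B)
     = 0.0114 × 0.6286 + 0.0850 × 0.3714
     = 0.00716604 + 0.03156900
     = 0.03873504

Step 2: Apply Bayes' theorem
P(A|D) = P(D|A)P(A) / P(D)
       = 0.00716604 / 0.03873504
       = 0.1850


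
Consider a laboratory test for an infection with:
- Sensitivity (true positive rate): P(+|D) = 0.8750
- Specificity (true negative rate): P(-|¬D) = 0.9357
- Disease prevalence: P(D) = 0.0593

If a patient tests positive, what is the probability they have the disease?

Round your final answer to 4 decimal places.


Let D = has disease, + = positive test

Given:
- P(D) = 0.0593 (prevalence)
- P(+|D) = 0.8750 (sensitivity)
- P(-|¬D) = 0.9357 (specificity)
- P(+|¬D) = 0.0643 (false positive rate = 1 - specificity)

Step 1: Find P(+)
P(+) = P(+|D)P(D) + P(+|¬D)P(¬D)
     = 0.8750 × 0.0593 + 0.0643 × 0.9407
     = 0.05188750 + 0.06048701
     = 0.11237451

Step 2: Apply Bayes' theorem for P(D|+)
P(D|+) = P(+|D)P(D) / P(+)
       = 0.05188750 / 0.11237451
       = 0.4617


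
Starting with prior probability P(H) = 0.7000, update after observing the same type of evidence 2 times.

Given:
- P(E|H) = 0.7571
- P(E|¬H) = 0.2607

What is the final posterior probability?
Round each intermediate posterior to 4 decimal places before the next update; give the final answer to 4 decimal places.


Sequential Bayesian updating:

Initial prior: P(H) = 0.7000

Update 1:
  P(E) = 0.7571 × 0.7000 + 0.2607 × 0.3000 = 0.52997000 + 0.07821000 = 0.60818000
  P(H|E) = 0.52997000 / 0.60818000 = 0.8714

Update 2:
  P(E) = 0.7571 × 0.8714 + 0.2607 × 0.1286 = 0.65973694 + 0.03352602 = 0.69326296
  P(H|E) = 0.65973694 / 0.69326296 = 0.9516

Final posterior: 0.9516


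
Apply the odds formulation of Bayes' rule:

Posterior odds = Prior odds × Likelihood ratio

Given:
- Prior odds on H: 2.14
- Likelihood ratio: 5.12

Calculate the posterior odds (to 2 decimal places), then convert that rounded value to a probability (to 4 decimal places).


Step 1: Calculate posterior odds
Posterior odds = Prior odds × LR
               = 2.14 × 5.12
               = 10.96

Step 2: Convert to probability
P(H|E) = Posterior odds / (1 + Posterior odds)
       = 10.96 / (1 + 10.96)
       = 10.96 / 11.96
       = 0.9164

The evidence increased P(H) from 0.6815 to 0.9164.


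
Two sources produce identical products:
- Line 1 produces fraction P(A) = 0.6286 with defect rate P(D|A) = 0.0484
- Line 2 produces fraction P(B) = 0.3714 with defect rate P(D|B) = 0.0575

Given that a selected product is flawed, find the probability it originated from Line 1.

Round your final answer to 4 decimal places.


Let A = from Line 1, D = flawed

Given:
- P(A) = 0.6286, P(B) = 0.3714
- P(D|A) = 0.0484, P(D|B) = 0.0575

Step 1: Find P(D)
P(D) = P(D|A)P(A) + P(D|B)P(B)
     = 0.0484 × 0.6286 + 0.0575 × 0.3714
     = 0.03042424 + 0.02135550
     = 0.05177974

Step 2: Apply Bayes' theorem
P(A|D) = P(D|A)P(A) / P(D)
       = 0.03042424 / 0.05177974
       = 0.5876


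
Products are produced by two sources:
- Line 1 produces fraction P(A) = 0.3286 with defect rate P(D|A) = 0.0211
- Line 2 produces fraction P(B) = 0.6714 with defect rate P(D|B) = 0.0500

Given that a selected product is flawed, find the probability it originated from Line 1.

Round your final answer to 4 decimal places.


Let A = from Line 1, D = flawed

Given:
- P(A) = 0.3286, P(B) = 0.6714
- P(D|A) = 0.0211, P(D|B) = 0.0500

Step 1: Find P(D)
P(D) = P(D|A)P(A) + P(D|B)P(B)
     = 0.0211 × 0.3286 + 0.0500 × 0.6714
     = 0.00693346 + 0.03357000
     = 0.04050346

Step 2: Apply Bayes' theorem
P(A|D) = P(D|A)P(A) / P(D)
       = 0.00693346 / 0.04050346
       = 0.1712


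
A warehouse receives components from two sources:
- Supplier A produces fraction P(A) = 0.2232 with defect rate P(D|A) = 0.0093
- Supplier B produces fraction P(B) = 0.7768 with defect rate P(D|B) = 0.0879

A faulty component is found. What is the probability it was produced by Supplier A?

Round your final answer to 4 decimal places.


Let A = from Supplier A, D = faulty

Given:
- P(A) = 0.2232, P(B) = 0.7768
- P(D|A) = 0.0093, P(D|B) = 0.0879

Step 1: Find P(D)
P(D) = P(D|A)P(A) + P(D|B)P(B)
     = 0.0093 × 0.2232 + 0.0879 × 0.7768
     = 0.00207576 + 0.06828072
     = 0.07035648

Step 2: Apply Bayes' theorem
P(A|D) = P(D|A)P(A) / P(D)
       = 0.00207576 / 0.07035648
       = 0.0295


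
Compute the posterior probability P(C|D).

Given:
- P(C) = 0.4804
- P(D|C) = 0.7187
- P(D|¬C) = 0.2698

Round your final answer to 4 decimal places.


Bayes' theorem: P(C|D) = P(D|C) × P(C) / P(D)

Step 1: Calculate P(D) using law of total probability
P(D) = P(D|C)P(C) + P(D|¬C)P(¬C)
     = 0.7187 × 0.4804 + 0.2698 × 0.5196
     = 0.34526348 + 0.14018808
     = 0.48545156

Step 2: Apply Bayes' theorem
P(C|D) = P(D|C) × P(C) / P(D)
       = 0.34526348 / 0.48545156
       = 0.7112


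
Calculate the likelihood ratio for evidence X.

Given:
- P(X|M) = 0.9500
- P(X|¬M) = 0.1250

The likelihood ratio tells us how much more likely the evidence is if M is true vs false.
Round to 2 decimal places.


Likelihood Ratio (LR) = P(X|M) / P(X|¬M)

LR = 0.9500 / 0.1250
   = 7.60

The evidence is 7.60 times more likely if M is true than if M is false.
LR > 1, so observing X raises the odds in favor of M.


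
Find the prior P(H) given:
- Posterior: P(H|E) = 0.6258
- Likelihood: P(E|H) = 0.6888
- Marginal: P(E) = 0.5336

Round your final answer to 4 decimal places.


From Bayes' theorem: P(H|E) = P(E|H) × P(H) / P(E)

Rearranging for P(H):
P(H) = P(H|E) × P(E) / P(E|H)
     = 0.6258 × 0.5336 / 0.6888
     = 0.33392688 / 0.6888
     = 0.4848


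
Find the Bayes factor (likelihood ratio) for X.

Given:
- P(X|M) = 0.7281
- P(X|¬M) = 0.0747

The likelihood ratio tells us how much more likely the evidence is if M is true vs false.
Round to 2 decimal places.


Likelihood Ratio (LR) = P(X|M) / P(X|¬M)

LR = 0.7281 / 0.0747
   = 9.75

The evidence is 9.75 times more likely if M is true than if M is false.
Since LR > 1, the evidence supports M over ¬M.


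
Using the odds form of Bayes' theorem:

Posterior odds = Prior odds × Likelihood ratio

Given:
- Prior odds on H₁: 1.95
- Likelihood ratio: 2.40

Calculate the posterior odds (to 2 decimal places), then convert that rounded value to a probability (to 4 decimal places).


Step 1: Calculate posterior odds
Posterior odds = Prior odds × LR
               = 1.95 × 2.40
               = 4.68

Step 2: Convert to probability
P(H₁|E) = Posterior odds / (1 + Posterior odds)
       = 4.68 / (1 + 4.68)
       = 4.68 / 5.68
       = 0.8239

The evidence increased P(H₁) from 0.6610 to 0.8239.


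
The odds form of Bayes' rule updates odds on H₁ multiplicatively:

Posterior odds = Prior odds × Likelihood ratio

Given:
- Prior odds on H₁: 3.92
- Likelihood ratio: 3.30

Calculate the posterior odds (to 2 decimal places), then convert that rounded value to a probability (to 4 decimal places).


Step 1: Calculate posterior odds
Posterior odds = Prior odds × LR
               = 3.92 × 3.30
               = 12.94

Step 2: Convert to probability
P(H₁|E) = Posterior odds / (1 + Posterior odds)
       = 12.94 / (1 + 12.94)
       = 12.94 / 13.94
       = 0.9283

The evidence increased P(H₁) from 0.7967 to 0.9283.


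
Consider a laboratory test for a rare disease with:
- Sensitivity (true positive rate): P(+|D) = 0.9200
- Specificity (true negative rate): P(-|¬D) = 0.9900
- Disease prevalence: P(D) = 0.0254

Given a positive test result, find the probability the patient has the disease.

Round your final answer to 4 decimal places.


Let D = has disease, + = positive test

Given:
- P(D) = 0.0254 (prevalence)
- P(+|D) = 0.9200 (sensitivity)
- P(-|¬D) = 0.9900 (specificity)
- P(+|¬D) = 0.0100 (false positive rate = 1 - specificity)

Step 1: Find P(+)
P(+) = P(+|D)P(D) + P(+|¬D)P(¬D)
     = 0.9200 × 0.0254 + 0.0100 × 0.9746
     = 0.02336800 + 0.00974600
     = 0.03311400

Step 2: Apply Bayes' theorem for P(D|+)
P(D|+) = P(+|D)P(D) / P(+)
       = 0.02336800 / 0.03311400
       = 0.7057


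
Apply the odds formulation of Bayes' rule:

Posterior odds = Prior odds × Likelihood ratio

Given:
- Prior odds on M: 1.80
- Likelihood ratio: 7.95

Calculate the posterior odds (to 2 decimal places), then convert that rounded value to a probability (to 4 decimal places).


Step 1: Calculate posterior odds
Posterior odds = Prior odds × LR
               = 1.80 × 7.95
               = 14.31

Step 2: Convert to probability
P(M|E) = Posterior odds / (1 + Posterior odds)
       = 14.31 / (1 + 14.31)
       = 14.31 / 15.31
       = 0.9347

The evidence increased P(M) from 0.6429 to 0.9347.


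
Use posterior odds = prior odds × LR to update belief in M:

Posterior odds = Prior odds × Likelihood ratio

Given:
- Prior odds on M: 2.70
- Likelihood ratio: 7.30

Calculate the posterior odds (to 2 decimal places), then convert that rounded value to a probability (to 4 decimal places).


Step 1: Calculate posterior odds
Posterior odds = Prior odds × LR
               = 2.70 × 7.30
               = 19.71

Step 2: Convert to probability
P(M|E) = Posterior odds / (1 + Posterior odds)
       = 19.71 / (1 + 19.71)
       = 19.71 / 20.71
       = 0.9517

The evidence increased P(M) from 0.7297 to 0.9517.


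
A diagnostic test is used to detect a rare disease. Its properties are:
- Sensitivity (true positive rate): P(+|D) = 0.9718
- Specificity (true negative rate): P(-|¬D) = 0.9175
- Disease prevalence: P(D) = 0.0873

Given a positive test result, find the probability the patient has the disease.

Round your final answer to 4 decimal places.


Let D = has disease, + = positive test

Given:
- P(D) = 0.0873 (prevalence)
- P(+|D) = 0.9718 (sensitivity)
- P(-|¬D) = 0.9175 (specificity)
- P(+|¬D) = 0.0825 (false positive rate = 1 - specificity)

Step 1: Find P(+)
P(+) = P(+|D)P(D) + P(+|¬D)P(¬D)
     = 0.9718 × 0.0873 + 0.0825 × 0.9127
     = 0.08483814 + 0.07529775
     = 0.16013589

Step 2: Apply Bayes' theorem for P(D|+)
P(D|+) = P(+|D)P(D) / P(+)
       = 0.08483814 / 0.16013589
       = 0.5298


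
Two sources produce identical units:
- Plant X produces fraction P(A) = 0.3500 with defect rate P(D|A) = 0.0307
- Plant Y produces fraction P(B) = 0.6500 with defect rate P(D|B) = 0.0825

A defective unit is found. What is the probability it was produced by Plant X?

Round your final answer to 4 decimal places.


Let A = from Plant X, D = defective

Given:
- P(A) = 0.3500, P(B) = 0.6500
- P(D|A) = 0.0307, P(D|B) = 0.0825

Step 1: Find P(D)
P(D) = P(D|A)P(A) + P(D|B)P(B)
     = 0.0307 × 0.3500 + 0.0825 × 0.6500
     = 0.01074500 + 0.05362500
     = 0.06437000

Step 2: Apply Bayes' theorem
P(A|D) = P(D|A)P(A) / P(D)
       = 0.01074500 / 0.06437000
       = 0.1669
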